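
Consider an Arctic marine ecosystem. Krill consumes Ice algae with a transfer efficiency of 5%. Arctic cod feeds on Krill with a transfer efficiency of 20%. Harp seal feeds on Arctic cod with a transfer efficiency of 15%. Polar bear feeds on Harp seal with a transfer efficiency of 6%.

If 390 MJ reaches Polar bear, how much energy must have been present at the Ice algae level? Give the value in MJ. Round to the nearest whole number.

Cumulative transfer efficiency: 0.05 × 0.2 × 0.15 × 0.06 = 0.00009
Ice algae energy = 390 / 0.00009 = 4333333 MJ

4333333 MJ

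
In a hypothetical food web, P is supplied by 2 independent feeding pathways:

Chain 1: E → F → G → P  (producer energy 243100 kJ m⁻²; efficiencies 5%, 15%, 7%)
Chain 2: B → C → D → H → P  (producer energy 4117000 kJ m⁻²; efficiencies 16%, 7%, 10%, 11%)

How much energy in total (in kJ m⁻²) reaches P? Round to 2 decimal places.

634.84 kJ m⁻²

Chain 1: 243100 × 0.05 × 0.15 × 0.07 = 127.6275 kJ m⁻²
Chain 2: 4117000 × 0.16 × 0.07 × 0.1 × 0.11 = 507.2144 kJ m⁻²
Total at P: 127.6275 + 507.2144 = 634.8419 kJ m⁻²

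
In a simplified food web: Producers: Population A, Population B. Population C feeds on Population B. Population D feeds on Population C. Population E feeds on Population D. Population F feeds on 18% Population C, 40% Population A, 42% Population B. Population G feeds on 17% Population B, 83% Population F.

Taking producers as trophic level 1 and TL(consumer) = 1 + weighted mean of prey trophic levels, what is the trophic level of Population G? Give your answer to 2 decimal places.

2.98

Population C: 1 + 1 = 2
Population D: 1 + 2 = 3
Population E: 1 + 3 = 4
Population F: 1 + (0.18×2 + 0.4×1 + 0.42×1) = 2.18
Population G: 1 + (0.17×1 + 0.83×2.18) = 2.9794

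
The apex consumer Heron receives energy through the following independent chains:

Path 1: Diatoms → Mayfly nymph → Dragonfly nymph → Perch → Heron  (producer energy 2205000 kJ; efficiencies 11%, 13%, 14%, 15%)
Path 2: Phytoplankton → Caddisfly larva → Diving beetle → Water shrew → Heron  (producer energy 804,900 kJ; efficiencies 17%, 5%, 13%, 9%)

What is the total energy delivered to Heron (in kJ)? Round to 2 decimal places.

Path 1: 2205000 × 0.11 × 0.13 × 0.14 × 0.15 = 662.1615 kJ
Path 2: 804900 × 0.17 × 0.05 × 0.13 × 0.09 = 80.047305 kJ
Total at Heron: 662.1615 + 80.047305 = 742.208805 kJ

742.21 kJ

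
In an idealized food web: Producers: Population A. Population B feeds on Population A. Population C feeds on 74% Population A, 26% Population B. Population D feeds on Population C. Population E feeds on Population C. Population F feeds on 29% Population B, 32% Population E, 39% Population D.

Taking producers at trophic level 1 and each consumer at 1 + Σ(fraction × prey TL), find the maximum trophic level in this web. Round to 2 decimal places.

Population B: 1 + 1 = 2
Population C: 1 + (0.74×1 + 0.26×2) = 2.26
Population D: 1 + 2.26 = 3.26
Population E: 1 + 2.26 = 3.26
Population F: 1 + (0.29×2 + 0.32×3.26 + 0.39×3.26) = 3.8946

3.89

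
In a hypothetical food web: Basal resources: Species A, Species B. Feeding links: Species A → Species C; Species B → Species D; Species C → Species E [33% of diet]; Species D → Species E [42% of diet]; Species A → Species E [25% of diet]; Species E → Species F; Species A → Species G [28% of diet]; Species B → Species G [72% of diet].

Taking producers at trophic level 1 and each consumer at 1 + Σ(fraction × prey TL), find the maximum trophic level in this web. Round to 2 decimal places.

3.75

Species C: 1 + 1 = 2
Species D: 1 + 1 = 2
Species E: 1 + (0.33×2 + 0.42×2 + 0.25×1) = 2.75
Species F: 1 + 2.75 = 3.75
Species G: 1 + (0.28×1 + 0.72×1) = 2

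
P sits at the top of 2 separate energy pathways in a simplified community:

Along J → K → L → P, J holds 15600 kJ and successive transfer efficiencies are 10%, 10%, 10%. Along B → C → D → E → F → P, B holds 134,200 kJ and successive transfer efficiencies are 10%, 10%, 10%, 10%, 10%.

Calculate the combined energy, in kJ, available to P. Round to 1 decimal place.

Via J: 15600 × 0.1 × 0.1 × 0.1 = 15.6 kJ
Via B: 134200 × 0.1 × 0.1 × 0.1 × 0.1 × 0.1 = 1.342 kJ
Total at P: 15.6 + 1.342 = 16.942 kJ

16.9 kJ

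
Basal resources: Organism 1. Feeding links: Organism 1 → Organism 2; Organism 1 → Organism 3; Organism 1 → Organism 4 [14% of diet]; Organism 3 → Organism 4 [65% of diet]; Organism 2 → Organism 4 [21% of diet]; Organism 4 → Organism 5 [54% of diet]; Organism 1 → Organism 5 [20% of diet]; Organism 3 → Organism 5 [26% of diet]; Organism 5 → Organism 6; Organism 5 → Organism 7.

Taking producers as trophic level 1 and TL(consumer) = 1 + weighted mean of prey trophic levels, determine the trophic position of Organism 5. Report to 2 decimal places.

3.26

Organism 2: 1 + 1 = 2
Organism 3: 1 + 1 = 2
Organism 4: 1 + (0.14×1 + 0.65×2 + 0.21×2) = 2.86
Organism 5: 1 + (0.54×2.86 + 0.2×1 + 0.26×2) = 3.2644
Organism 6: 1 + 3.2644 = 4.2644
Organism 7: 1 + 3.2644 = 4.2644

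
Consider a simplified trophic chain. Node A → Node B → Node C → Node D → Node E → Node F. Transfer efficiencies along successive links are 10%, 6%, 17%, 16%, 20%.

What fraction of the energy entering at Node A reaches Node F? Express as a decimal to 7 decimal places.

0.0000326

Product of link efficiencies: 0.1 × 0.06 × 0.17 × 0.16 × 0.2 = 0.00003264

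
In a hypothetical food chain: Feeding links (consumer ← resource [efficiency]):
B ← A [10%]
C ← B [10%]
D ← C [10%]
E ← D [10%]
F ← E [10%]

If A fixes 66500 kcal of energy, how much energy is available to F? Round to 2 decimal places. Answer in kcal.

B: 66500 × 0.1 = 6650 kcal
C: 6650 × 0.1 = 665 kcal
D: 665 × 0.1 = 66.5 kcal
E: 66.5 × 0.1 = 6.65 kcal
F: 6.65 × 0.1 = 0.665 kcal

0.67 kcal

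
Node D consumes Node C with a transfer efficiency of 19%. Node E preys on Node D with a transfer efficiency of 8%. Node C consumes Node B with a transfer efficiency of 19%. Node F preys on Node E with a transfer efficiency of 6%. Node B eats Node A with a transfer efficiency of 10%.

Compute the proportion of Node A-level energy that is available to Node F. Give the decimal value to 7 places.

0.0000173

Product of link efficiencies: 0.1 × 0.19 × 0.19 × 0.08 × 0.06 = 0.000017328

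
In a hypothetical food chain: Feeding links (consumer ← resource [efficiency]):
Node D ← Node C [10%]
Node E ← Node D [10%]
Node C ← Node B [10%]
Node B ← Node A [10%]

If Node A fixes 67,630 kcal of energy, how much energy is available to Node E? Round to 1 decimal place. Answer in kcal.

6.8 kcal

Node B: 67630 × 0.1 = 6763 kcal
Node C: 6763 × 0.1 = 676.3 kcal
Node D: 676.3 × 0.1 = 67.63 kcal
Node E: 67.63 × 0.1 = 6.763 kcal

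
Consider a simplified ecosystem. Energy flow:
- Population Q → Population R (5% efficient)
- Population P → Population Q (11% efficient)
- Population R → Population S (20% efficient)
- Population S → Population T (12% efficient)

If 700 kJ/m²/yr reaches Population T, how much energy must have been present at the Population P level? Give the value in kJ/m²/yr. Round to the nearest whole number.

5303030 kJ/m²/yr

Cumulative transfer efficiency: 0.11 × 0.05 × 0.2 × 0.12 = 0.000132
Population P energy = 700 / 0.000132 = 5303030 kJ/m²/yr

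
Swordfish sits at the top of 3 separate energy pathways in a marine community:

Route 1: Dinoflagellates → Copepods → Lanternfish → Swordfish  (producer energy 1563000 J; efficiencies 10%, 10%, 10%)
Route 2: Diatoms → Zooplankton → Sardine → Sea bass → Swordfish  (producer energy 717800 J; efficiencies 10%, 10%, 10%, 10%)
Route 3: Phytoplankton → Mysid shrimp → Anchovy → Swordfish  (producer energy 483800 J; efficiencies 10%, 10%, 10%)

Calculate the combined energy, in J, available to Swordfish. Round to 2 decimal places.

Route 1: 1563000 × 0.1 × 0.1 × 0.1 = 1563 J
Route 2: 717800 × 0.1 × 0.1 × 0.1 × 0.1 = 71.78 J
Route 3: 483800 × 0.1 × 0.1 × 0.1 = 483.8 J
Total at Swordfish: 1563 + 71.78 + 483.8 = 2118.58 J

2118.58 J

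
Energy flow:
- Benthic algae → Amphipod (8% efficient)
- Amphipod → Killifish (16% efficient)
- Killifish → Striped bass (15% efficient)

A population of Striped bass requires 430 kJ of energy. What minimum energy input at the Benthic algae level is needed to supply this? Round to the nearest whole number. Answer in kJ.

223958 kJ

Cumulative transfer efficiency: 0.08 × 0.16 × 0.15 = 0.00192
Benthic algae energy = 430 / 0.00192 = 223958 kJ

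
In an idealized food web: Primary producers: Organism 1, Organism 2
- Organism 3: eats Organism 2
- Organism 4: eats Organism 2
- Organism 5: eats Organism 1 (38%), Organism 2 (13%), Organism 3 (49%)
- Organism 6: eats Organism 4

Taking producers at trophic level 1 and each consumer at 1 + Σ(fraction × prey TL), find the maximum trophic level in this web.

Organism 3: 1 + 1 = 2
Organism 4: 1 + 1 = 2
Organism 5: 1 + (0.38×1 + 0.13×1 + 0.49×2) = 2.49
Organism 6: 1 + 2 = 3

3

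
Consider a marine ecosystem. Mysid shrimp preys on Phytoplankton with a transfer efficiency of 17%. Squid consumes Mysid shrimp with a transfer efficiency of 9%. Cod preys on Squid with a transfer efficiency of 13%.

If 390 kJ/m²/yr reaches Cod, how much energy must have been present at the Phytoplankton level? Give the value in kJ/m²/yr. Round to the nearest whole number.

Cumulative transfer efficiency: 0.17 × 0.09 × 0.13 = 0.001989
Phytoplankton energy = 390 / 0.001989 = 196078 kJ/m²/yr

196078 kJ/m²/yr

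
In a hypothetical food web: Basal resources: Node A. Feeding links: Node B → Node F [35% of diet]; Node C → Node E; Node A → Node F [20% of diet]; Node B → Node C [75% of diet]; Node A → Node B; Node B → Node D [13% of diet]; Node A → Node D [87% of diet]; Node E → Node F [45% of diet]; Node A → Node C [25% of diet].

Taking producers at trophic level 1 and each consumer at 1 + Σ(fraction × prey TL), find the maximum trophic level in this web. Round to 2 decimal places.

3.75

Node B: 1 + 1 = 2
Node C: 1 + (0.25×1 + 0.75×2) = 2.75
Node D: 1 + (0.87×1 + 0.13×2) = 2.13
Node E: 1 + 2.75 = 3.75
Node F: 1 + (0.45×3.75 + 0.35×2 + 0.2×1) = 3.5875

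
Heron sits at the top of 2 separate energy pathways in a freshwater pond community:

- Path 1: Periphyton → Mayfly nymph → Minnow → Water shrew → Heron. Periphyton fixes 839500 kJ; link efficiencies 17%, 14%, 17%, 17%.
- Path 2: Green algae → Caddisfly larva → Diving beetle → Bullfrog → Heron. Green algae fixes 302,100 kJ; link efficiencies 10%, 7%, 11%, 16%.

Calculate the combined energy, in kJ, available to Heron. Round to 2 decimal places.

Path 1: 839500 × 0.17 × 0.14 × 0.17 × 0.17 = 577.42489 kJ
Path 2: 302100 × 0.1 × 0.07 × 0.11 × 0.16 = 37.21872 kJ
Total at Heron: 577.42489 + 37.21872 = 614.64361 kJ

614.64 kJ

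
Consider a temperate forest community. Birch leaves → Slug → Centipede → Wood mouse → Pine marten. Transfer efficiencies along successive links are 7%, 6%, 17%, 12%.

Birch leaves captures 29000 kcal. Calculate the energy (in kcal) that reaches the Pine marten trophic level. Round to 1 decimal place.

Slug: 29000 × 0.07 = 2030 kcal
Centipede: 2030 × 0.06 = 121.8 kcal
Wood mouse: 121.8 × 0.17 = 20.706 kcal
Pine marten: 20.706 × 0.12 = 2.48472 kcal

2.5 kcal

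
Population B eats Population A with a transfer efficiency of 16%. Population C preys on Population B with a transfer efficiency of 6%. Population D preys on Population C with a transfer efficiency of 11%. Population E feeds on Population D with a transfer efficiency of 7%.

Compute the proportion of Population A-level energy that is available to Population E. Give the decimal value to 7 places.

0.0000739

Product of link efficiencies: 0.16 × 0.06 × 0.11 × 0.07 = 0.00007392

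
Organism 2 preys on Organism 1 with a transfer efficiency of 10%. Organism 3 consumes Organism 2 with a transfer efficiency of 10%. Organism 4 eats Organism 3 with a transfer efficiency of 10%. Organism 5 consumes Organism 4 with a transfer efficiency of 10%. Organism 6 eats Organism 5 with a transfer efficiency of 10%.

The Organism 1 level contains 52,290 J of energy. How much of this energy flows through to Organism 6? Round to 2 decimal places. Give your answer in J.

0.52 J

Organism 2: 52290 × 0.1 = 5229 J
Organism 3: 5229 × 0.1 = 522.9 J
Organism 4: 522.9 × 0.1 = 52.29 J
Organism 5: 52.29 × 0.1 = 5.229 J
Organism 6: 5.229 × 0.1 = 0.5229 J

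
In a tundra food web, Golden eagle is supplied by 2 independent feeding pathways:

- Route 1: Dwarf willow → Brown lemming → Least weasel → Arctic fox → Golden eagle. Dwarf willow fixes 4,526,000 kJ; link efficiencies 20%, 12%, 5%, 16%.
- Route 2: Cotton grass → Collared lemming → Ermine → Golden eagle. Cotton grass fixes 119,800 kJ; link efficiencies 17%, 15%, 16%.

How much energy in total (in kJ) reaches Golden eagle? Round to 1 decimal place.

1357.8 kJ

Route 1: 4526000 × 0.2 × 0.12 × 0.05 × 0.16 = 868.992 kJ
Route 2: 119800 × 0.17 × 0.15 × 0.16 = 488.784 kJ
Total at Golden eagle: 868.992 + 488.784 = 1357.776 kJ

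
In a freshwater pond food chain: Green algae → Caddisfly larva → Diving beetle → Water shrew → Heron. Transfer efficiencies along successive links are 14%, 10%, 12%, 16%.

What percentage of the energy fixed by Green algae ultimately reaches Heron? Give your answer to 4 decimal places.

Product of link efficiencies: 0.14 × 0.1 × 0.12 × 0.16 = 0.0002688
As a percentage: 0.0002688 × 100 = 0.0269%

0.0269%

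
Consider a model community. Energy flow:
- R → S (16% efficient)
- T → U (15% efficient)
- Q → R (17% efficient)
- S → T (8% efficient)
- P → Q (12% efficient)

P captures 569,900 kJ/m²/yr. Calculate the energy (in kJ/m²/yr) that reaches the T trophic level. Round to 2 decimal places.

148.81 kJ/m²/yr

Q: 569900 × 0.12 = 68388 kJ/m²/yr
R: 68388 × 0.17 = 11625.96 kJ/m²/yr
S: 11625.96 × 0.16 = 1860.1536 kJ/m²/yr
T: 1860.1536 × 0.08 = 148.812288 kJ/m²/yr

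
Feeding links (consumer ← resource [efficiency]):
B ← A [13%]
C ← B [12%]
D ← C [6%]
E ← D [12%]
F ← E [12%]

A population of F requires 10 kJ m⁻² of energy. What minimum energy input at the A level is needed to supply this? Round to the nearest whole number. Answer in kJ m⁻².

741928 kJ m⁻²

Cumulative transfer efficiency: 0.13 × 0.12 × 0.06 × 0.12 × 0.12 = 0.0000134784
A energy = 10 / 0.0000134784 = 741928 kJ m⁻²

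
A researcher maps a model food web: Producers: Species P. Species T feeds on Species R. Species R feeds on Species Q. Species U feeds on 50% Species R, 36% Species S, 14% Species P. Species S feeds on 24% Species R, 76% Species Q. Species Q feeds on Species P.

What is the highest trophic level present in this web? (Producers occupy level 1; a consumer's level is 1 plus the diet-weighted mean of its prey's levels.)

Species Q: 1 + 1 = 2
Species R: 1 + 2 = 3
Species S: 1 + (0.24×3 + 0.76×2) = 3.24
Species T: 1 + 3 = 4
Species U: 1 + (0.5×3 + 0.36×3.24 + 0.14×1) = 3.8064

4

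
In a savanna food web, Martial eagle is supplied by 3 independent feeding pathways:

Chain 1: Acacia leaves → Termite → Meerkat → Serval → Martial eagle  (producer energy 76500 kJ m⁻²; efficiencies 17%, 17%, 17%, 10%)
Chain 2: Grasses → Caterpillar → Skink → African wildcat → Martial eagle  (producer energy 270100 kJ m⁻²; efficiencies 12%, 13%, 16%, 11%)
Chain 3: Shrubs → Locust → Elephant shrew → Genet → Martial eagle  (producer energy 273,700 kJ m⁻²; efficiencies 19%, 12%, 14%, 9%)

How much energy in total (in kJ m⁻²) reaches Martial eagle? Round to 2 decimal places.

Chain 1: 76500 × 0.17 × 0.17 × 0.17 × 0.1 = 37.58445 kJ m⁻²
Chain 2: 270100 × 0.12 × 0.13 × 0.16 × 0.11 = 74.158656 kJ m⁻²
Chain 3: 273700 × 0.19 × 0.12 × 0.14 × 0.09 = 78.628536 kJ m⁻²
Total at Martial eagle: 37.58445 + 74.158656 + 78.628536 = 190.371642 kJ m⁻²

190.37 kJ m⁻²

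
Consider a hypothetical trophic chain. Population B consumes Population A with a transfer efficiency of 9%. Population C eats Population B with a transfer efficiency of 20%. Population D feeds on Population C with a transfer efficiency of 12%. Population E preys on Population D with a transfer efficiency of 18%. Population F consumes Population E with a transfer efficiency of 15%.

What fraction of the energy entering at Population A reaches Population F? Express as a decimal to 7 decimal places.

Product of link efficiencies: 0.09 × 0.2 × 0.12 × 0.18 × 0.15 = 0.00005832

0.0000583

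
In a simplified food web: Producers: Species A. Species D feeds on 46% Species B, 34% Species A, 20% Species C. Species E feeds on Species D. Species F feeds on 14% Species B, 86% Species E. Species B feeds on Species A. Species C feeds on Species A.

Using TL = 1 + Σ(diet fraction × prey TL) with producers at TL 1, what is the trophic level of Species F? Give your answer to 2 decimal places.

Species B: 1 + 1 = 2
Species C: 1 + 1 = 2
Species D: 1 + (0.46×2 + 0.34×1 + 0.2×2) = 2.66
Species E: 1 + 2.66 = 3.66
Species F: 1 + (0.14×2 + 0.86×3.66) = 4.4276

4.43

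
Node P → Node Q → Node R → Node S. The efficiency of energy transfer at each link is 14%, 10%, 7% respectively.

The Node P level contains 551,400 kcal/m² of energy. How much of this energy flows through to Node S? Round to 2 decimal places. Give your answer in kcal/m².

Node Q: 551400 × 0.14 = 77196 kcal/m²
Node R: 77196 × 0.1 = 7719.6 kcal/m²
Node S: 7719.6 × 0.07 = 540.372 kcal/m²

540.37 kcal/m²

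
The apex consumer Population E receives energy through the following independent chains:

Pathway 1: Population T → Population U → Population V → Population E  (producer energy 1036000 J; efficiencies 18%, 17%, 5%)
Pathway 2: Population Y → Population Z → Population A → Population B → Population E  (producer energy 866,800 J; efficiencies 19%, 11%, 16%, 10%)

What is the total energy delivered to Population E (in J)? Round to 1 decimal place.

Pathway 1: 1036000 × 0.18 × 0.17 × 0.05 = 1585.08 J
Pathway 2: 866800 × 0.19 × 0.11 × 0.16 × 0.1 = 289.85792 J
Total at Population E: 1585.08 + 289.85792 = 1874.93792 J

1874.9 J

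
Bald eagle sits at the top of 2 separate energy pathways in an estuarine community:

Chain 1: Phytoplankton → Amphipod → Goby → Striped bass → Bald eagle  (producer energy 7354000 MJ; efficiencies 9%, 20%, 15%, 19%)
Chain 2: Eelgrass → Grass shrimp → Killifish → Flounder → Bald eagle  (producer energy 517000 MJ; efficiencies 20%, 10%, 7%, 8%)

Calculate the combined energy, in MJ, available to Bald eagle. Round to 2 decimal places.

3830.51 MJ

Chain 1: 7354000 × 0.09 × 0.2 × 0.15 × 0.19 = 3772.602 MJ
Chain 2: 517000 × 0.2 × 0.1 × 0.07 × 0.08 = 57.904 MJ
Total at Bald eagle: 3772.602 + 57.904 = 3830.506 MJ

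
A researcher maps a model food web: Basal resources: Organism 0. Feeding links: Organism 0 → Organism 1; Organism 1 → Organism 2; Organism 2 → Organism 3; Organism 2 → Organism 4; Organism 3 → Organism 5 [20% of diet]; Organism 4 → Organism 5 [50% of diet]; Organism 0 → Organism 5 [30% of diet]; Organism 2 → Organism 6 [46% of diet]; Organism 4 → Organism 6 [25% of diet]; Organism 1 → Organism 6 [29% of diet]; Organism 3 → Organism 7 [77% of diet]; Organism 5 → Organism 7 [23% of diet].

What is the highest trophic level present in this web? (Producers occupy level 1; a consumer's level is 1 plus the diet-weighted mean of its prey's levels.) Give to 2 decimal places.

5.02

Organism 1: 1 + 1 = 2
Organism 2: 1 + 2 = 3
Organism 3: 1 + 3 = 4
Organism 4: 1 + 3 = 4
Organism 5: 1 + (0.2×4 + 0.5×4 + 0.3×1) = 4.1
Organism 6: 1 + (0.46×3 + 0.25×4 + 0.29×2) = 3.96
Organism 7: 1 + (0.77×4 + 0.23×4.1) = 5.023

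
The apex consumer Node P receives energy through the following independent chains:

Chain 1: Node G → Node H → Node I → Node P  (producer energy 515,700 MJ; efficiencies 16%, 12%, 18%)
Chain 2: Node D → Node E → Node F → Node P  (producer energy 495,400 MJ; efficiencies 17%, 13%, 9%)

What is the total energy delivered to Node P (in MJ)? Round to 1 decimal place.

Chain 1: 515700 × 0.16 × 0.12 × 0.18 = 1782.2592 MJ
Chain 2: 495400 × 0.17 × 0.13 × 0.09 = 985.3506 MJ
Total at Node P: 1782.2592 + 985.3506 = 2767.6098 MJ

2767.6 MJ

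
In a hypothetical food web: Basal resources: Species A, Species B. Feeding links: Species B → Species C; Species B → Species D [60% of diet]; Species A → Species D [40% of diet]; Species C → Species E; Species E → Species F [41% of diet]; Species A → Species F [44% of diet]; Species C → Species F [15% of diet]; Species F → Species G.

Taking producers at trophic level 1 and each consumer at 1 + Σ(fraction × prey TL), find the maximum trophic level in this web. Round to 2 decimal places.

3.97

Species C: 1 + 1 = 2
Species D: 1 + (0.6×1 + 0.4×1) = 2
Species E: 1 + 2 = 3
Species F: 1 + (0.41×3 + 0.44×1 + 0.15×2) = 2.97
Species G: 1 + 2.97 = 3.97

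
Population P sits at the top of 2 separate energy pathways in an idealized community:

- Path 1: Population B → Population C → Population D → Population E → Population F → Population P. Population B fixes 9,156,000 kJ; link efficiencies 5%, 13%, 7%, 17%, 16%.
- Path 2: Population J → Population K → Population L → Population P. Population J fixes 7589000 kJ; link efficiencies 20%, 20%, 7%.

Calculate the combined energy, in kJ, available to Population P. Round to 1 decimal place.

21362.5 kJ

Path 1: 9156000 × 0.05 × 0.13 × 0.07 × 0.17 × 0.16 = 113.314656 kJ
Path 2: 7589000 × 0.2 × 0.2 × 0.07 = 21249.2 kJ
Total at Population P: 113.314656 + 21249.2 = 21362.514656 kJ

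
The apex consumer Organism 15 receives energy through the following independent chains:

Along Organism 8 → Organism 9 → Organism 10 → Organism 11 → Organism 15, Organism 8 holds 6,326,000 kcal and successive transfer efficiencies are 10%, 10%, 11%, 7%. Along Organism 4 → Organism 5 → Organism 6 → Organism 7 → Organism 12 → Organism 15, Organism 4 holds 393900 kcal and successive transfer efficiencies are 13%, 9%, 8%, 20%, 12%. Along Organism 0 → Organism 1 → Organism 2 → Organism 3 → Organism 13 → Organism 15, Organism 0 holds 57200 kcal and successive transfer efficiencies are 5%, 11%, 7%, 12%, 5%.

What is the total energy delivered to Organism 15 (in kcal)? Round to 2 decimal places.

496.08 kcal

Via Organism 8: 6326000 × 0.1 × 0.1 × 0.11 × 0.07 = 487.102 kcal
Via Organism 4: 393900 × 0.13 × 0.09 × 0.08 × 0.2 × 0.12 = 8.8485696 kcal
Via Organism 0: 57200 × 0.05 × 0.11 × 0.07 × 0.12 × 0.05 = 0.132132 kcal
Total at Organism 15: 487.102 + 8.8485696 + 0.132132 = 496.0827016 kcal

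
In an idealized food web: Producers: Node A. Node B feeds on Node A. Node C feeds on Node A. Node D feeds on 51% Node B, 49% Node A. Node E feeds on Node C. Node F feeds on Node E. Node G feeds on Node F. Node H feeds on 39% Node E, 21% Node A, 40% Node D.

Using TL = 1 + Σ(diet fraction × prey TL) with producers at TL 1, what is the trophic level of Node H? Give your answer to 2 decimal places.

3.38

Node B: 1 + 1 = 2
Node C: 1 + 1 = 2
Node D: 1 + (0.51×2 + 0.49×1) = 2.51
Node E: 1 + 2 = 3
Node F: 1 + 3 = 4
Node G: 1 + 4 = 5
Node H: 1 + (0.39×3 + 0.21×1 + 0.4×2.51) = 3.384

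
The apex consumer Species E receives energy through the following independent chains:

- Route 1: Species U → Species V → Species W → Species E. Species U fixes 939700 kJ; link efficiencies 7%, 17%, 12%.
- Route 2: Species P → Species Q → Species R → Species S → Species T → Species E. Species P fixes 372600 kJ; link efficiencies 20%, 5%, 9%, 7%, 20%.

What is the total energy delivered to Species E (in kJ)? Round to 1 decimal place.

Route 1: 939700 × 0.07 × 0.17 × 0.12 = 1341.8916 kJ
Route 2: 372600 × 0.2 × 0.05 × 0.09 × 0.07 × 0.2 = 4.69476 kJ
Total at Species E: 1341.8916 + 4.69476 = 1346.58636 kJ

1346.6 kJ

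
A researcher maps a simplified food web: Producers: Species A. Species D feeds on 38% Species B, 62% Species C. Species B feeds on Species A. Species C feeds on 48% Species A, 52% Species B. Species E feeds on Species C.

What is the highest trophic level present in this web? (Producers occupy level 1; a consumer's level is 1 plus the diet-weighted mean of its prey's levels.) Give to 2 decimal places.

Species B: 1 + 1 = 2
Species C: 1 + (0.48×1 + 0.52×2) = 2.52
Species D: 1 + (0.38×2 + 0.62×2.52) = 3.3224
Species E: 1 + 2.52 = 3.52

3.52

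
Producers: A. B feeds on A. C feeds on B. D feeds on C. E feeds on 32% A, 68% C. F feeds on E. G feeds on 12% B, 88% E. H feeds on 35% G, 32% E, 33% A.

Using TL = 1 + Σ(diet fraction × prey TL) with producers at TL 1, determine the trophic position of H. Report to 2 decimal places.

B: 1 + 1 = 2
C: 1 + 2 = 3
D: 1 + 3 = 4
E: 1 + (0.32×1 + 0.68×3) = 3.36
F: 1 + 3.36 = 4.36
G: 1 + (0.12×2 + 0.88×3.36) = 4.1968
H: 1 + (0.35×4.1968 + 0.32×3.36 + 0.33×1) = 3.87408

3.87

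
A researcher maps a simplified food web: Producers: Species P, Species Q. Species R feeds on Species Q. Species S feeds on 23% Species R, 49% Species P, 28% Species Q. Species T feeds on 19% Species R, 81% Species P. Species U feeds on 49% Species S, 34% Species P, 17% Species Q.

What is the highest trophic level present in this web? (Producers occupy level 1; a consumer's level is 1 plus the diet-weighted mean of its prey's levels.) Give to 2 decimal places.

2.60

Species R: 1 + 1 = 2
Species S: 1 + (0.23×2 + 0.49×1 + 0.28×1) = 2.23
Species T: 1 + (0.19×2 + 0.81×1) = 2.19
Species U: 1 + (0.49×2.23 + 0.34×1 + 0.17×1) = 2.6027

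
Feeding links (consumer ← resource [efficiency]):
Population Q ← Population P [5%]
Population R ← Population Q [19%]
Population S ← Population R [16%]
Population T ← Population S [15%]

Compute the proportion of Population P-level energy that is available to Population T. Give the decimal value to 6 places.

0.000228

Product of link efficiencies: 0.05 × 0.19 × 0.16 × 0.15 = 0.000228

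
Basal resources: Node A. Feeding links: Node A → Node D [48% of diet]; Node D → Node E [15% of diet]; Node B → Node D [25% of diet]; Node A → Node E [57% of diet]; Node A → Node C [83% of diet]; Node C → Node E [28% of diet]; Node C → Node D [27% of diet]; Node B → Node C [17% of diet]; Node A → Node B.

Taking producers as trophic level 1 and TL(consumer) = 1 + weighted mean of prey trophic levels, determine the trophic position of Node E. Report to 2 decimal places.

2.56

Node B: 1 + 1 = 2
Node C: 1 + (0.17×2 + 0.83×1) = 2.17
Node D: 1 + (0.48×1 + 0.27×2.17 + 0.25×2) = 2.5659
Node E: 1 + (0.28×2.17 + 0.57×1 + 0.15×2.5659) = 2.562485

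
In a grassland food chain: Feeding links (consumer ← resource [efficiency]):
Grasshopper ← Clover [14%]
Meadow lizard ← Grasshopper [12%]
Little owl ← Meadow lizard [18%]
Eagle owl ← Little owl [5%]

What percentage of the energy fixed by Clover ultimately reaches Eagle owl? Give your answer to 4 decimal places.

Product of link efficiencies: 0.14 × 0.12 × 0.18 × 0.05 = 0.0001512
As a percentage: 0.0001512 × 100 = 0.0151%

0.0151%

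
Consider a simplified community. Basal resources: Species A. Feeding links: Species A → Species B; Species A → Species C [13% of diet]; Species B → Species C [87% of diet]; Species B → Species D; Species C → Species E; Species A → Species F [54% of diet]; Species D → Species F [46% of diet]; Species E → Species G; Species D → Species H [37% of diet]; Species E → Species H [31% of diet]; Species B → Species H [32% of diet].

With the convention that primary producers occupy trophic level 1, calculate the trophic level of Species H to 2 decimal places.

Species B: 1 + 1 = 2
Species C: 1 + (0.13×1 + 0.87×2) = 2.87
Species D: 1 + 2 = 3
Species E: 1 + 2.87 = 3.87
Species F: 1 + (0.54×1 + 0.46×3) = 2.92
Species G: 1 + 3.87 = 4.87
Species H: 1 + (0.37×3 + 0.31×3.87 + 0.32×2) = 3.9497

3.95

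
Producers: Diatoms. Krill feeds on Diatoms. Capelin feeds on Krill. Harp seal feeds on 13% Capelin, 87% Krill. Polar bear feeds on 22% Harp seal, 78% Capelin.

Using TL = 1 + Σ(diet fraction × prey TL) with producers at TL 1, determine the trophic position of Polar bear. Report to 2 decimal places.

Krill: 1 + 1 = 2
Capelin: 1 + 2 = 3
Harp seal: 1 + (0.13×3 + 0.87×2) = 3.13
Polar bear: 1 + (0.22×3.13 + 0.78×3) = 4.0286

4.03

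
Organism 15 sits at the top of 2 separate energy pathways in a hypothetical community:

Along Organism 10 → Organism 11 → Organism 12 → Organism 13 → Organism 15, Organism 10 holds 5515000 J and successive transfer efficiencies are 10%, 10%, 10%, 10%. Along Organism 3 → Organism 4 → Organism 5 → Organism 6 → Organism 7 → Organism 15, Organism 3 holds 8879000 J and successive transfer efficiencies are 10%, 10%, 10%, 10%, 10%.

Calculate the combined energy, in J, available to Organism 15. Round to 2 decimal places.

Via Organism 10: 5515000 × 0.1 × 0.1 × 0.1 × 0.1 = 551.5 J
Via Organism 3: 8879000 × 0.1 × 0.1 × 0.1 × 0.1 × 0.1 = 88.79 J
Total at Organism 15: 551.5 + 88.79 = 640.29 J

640.29 J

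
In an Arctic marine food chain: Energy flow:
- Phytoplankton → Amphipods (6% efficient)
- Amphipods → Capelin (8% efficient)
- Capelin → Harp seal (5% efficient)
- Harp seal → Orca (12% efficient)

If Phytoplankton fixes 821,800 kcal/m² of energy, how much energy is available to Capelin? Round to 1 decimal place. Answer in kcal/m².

Amphipods: 821800 × 0.06 = 49308 kcal/m²
Capelin: 49308 × 0.08 = 3944.64 kcal/m²

3944.6 kcal/m²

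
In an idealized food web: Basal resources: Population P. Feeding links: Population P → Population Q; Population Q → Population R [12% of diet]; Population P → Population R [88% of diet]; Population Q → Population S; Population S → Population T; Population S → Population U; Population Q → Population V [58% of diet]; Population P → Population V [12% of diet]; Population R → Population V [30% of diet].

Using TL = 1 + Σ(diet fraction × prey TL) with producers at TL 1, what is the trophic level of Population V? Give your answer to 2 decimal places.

Population Q: 1 + 1 = 2
Population R: 1 + (0.12×2 + 0.88×1) = 2.12
Population S: 1 + 2 = 3
Population T: 1 + 3 = 4
Population U: 1 + 3 = 4
Population V: 1 + (0.58×2 + 0.12×1 + 0.3×2.12) = 2.916

2.92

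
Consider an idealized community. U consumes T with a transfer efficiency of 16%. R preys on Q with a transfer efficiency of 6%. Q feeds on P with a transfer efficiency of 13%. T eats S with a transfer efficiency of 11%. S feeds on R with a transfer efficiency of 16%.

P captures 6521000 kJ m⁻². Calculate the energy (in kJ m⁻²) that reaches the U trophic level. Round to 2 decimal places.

Q: 6521000 × 0.13 = 847730 kJ m⁻²
R: 847730 × 0.06 = 50863.8 kJ m⁻²
S: 50863.8 × 0.16 = 8138.208 kJ m⁻²
T: 8138.208 × 0.11 = 895.20288 kJ m⁻²
U: 895.20288 × 0.16 = 143.2324608 kJ m⁻²

143.23 kJ m⁻²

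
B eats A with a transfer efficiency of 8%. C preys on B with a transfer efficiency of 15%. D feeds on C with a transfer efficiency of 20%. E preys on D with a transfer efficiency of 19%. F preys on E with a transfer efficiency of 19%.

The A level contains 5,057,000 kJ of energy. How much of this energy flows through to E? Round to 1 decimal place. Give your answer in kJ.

2306.0 kJ

B: 5057000 × 0.08 = 404560 kJ
C: 404560 × 0.15 = 60684 kJ
D: 60684 × 0.2 = 12136.8 kJ
E: 12136.8 × 0.19 = 2305.992 kJ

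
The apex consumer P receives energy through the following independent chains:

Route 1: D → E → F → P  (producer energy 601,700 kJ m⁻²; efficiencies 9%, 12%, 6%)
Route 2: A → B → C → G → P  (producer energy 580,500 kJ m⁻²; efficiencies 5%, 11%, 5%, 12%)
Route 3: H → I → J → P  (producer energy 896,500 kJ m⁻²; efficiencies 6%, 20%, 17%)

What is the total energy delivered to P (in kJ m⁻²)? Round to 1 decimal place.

Route 1: 601700 × 0.09 × 0.12 × 0.06 = 389.9016 kJ m⁻²
Route 2: 580500 × 0.05 × 0.11 × 0.05 × 0.12 = 19.1565 kJ m⁻²
Route 3: 896500 × 0.06 × 0.2 × 0.17 = 1828.86 kJ m⁻²
Total at P: 389.9016 + 19.1565 + 1828.86 = 2237.9181 kJ m⁻²

2237.9 kJ m⁻²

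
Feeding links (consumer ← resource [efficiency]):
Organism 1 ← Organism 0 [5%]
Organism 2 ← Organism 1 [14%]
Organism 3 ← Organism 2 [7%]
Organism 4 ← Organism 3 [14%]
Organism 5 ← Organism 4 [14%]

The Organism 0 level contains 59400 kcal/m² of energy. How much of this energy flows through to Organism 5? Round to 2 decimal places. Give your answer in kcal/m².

Organism 1: 59400 × 0.05 = 2970 kcal/m²
Organism 2: 2970 × 0.14 = 415.8 kcal/m²
Organism 3: 415.8 × 0.07 = 29.106 kcal/m²
Organism 4: 29.106 × 0.14 = 4.07484 kcal/m²
Organism 5: 4.07484 × 0.14 = 0.5704776 kcal/m²

0.57 kcal/m²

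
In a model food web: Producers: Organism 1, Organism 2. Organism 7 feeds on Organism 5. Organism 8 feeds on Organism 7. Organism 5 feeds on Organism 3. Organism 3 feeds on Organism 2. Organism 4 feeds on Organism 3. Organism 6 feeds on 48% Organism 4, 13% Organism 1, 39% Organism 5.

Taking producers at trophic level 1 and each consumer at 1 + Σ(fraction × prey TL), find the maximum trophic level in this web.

Organism 3: 1 + 1 = 2
Organism 4: 1 + 2 = 3
Organism 5: 1 + 2 = 3
Organism 6: 1 + (0.48×3 + 0.13×1 + 0.39×3) = 3.74
Organism 7: 1 + 3 = 4
Organism 8: 1 + 4 = 5

5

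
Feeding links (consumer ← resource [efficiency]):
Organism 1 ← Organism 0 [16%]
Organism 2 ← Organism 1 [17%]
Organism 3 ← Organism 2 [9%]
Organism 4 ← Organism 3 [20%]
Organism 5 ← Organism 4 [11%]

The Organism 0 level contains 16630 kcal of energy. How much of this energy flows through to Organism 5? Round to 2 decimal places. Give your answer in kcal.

0.90 kcal

Organism 1: 16630 × 0.16 = 2660.8 kcal
Organism 2: 2660.8 × 0.17 = 452.336 kcal
Organism 3: 452.336 × 0.09 = 40.71024 kcal
Organism 4: 40.71024 × 0.2 = 8.142048 kcal
Organism 5: 8.142048 × 0.11 = 0.89562528 kcal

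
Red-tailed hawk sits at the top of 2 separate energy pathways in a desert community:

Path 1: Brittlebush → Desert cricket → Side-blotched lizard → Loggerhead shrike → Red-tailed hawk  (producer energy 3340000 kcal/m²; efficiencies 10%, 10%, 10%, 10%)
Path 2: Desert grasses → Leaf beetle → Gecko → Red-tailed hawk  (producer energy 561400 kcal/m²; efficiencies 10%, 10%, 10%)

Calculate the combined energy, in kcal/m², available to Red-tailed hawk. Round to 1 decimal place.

895.4 kcal/m²

Path 1: 3340000 × 0.1 × 0.1 × 0.1 × 0.1 = 334 kcal/m²
Path 2: 561400 × 0.1 × 0.1 × 0.1 = 561.4 kcal/m²
Total at Red-tailed hawk: 334 + 561.4 = 895.4 kcal/m²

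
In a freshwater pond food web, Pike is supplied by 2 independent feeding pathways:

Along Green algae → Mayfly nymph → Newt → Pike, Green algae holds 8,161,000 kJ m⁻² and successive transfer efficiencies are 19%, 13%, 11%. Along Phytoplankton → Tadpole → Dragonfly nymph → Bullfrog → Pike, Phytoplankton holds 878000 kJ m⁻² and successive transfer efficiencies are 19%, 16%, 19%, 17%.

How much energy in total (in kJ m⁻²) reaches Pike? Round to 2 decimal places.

23035.56 kJ m⁻²

Via Green algae: 8161000 × 0.19 × 0.13 × 0.11 = 22173.437 kJ m⁻²
Via Phytoplankton: 878000 × 0.19 × 0.16 × 0.19 × 0.17 = 862.12576 kJ m⁻²
Total at Pike: 22173.437 + 862.12576 = 23035.56276 kJ m⁻²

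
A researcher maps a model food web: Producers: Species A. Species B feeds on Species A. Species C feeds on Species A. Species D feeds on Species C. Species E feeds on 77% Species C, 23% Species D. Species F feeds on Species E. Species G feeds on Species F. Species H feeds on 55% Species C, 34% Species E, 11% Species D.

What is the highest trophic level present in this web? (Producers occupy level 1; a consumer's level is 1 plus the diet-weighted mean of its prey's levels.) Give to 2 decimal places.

Species B: 1 + 1 = 2
Species C: 1 + 1 = 2
Species D: 1 + 2 = 3
Species E: 1 + (0.77×2 + 0.23×3) = 3.23
Species F: 1 + 3.23 = 4.23
Species G: 1 + 4.23 = 5.23
Species H: 1 + (0.55×2 + 0.34×3.23 + 0.11×3) = 3.5282

5.23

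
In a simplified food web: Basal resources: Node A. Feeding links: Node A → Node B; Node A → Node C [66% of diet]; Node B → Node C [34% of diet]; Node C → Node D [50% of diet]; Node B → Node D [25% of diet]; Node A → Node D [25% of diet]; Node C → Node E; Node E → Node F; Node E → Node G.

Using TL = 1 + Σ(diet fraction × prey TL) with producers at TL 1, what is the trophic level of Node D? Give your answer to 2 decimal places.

Node B: 1 + 1 = 2
Node C: 1 + (0.66×1 + 0.34×2) = 2.34
Node D: 1 + (0.5×2.34 + 0.25×2 + 0.25×1) = 2.92
Node E: 1 + 2.34 = 3.34
Node F: 1 + 3.34 = 4.34
Node G: 1 + 3.34 = 4.34

2.92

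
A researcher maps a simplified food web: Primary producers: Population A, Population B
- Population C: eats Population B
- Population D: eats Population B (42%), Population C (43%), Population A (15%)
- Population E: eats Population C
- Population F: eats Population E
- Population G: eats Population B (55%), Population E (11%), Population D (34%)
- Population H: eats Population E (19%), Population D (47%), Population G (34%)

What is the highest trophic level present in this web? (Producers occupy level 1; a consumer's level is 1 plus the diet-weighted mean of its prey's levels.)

Population C: 1 + 1 = 2
Population D: 1 + (0.42×1 + 0.43×2 + 0.15×1) = 2.43
Population E: 1 + 2 = 3
Population F: 1 + 3 = 4
Population G: 1 + (0.55×1 + 0.11×3 + 0.34×2.43) = 2.7062
Population H: 1 + (0.19×3 + 0.47×2.43 + 0.34×2.7062) = 3.632208

4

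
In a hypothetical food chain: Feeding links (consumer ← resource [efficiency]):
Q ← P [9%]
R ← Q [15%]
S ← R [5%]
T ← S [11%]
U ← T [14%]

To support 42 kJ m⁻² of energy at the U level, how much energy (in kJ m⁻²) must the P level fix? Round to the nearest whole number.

Cumulative transfer efficiency: 0.09 × 0.15 × 0.05 × 0.11 × 0.14 = 0.000010395
P energy = 42 / 0.000010395 = 4040404 kJ m⁻²

4040404 kJ m⁻²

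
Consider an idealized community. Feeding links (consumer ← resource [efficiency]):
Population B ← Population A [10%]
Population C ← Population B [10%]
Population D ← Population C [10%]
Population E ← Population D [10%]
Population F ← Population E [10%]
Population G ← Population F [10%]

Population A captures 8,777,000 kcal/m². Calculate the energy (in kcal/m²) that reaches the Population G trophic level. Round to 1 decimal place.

Population B: 8777000 × 0.1 = 877700 kcal/m²
Population C: 877700 × 0.1 = 87770 kcal/m²
Population D: 87770 × 0.1 = 8777 kcal/m²
Population E: 8777 × 0.1 = 877.7 kcal/m²
Population F: 877.7 × 0.1 = 87.77 kcal/m²
Population G: 87.77 × 0.1 = 8.777 kcal/m²

8.8 kcal/m²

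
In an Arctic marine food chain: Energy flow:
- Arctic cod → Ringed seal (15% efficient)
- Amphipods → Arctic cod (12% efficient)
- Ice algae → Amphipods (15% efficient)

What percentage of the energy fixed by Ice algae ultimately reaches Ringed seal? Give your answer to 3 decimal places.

Product of link efficiencies: 0.15 × 0.12 × 0.15 = 0.0027
As a percentage: 0.0027 × 100 = 0.270%

0.270%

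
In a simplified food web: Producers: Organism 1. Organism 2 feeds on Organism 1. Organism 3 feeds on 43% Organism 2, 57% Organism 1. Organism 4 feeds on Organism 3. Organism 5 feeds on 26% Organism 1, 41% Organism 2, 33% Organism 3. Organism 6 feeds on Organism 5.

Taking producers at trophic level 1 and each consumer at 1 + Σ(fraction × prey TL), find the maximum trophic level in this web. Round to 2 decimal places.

3.88

Organism 2: 1 + 1 = 2
Organism 3: 1 + (0.43×2 + 0.57×1) = 2.43
Organism 4: 1 + 2.43 = 3.43
Organism 5: 1 + (0.26×1 + 0.41×2 + 0.33×2.43) = 2.8819
Organism 6: 1 + 2.8819 = 3.8819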